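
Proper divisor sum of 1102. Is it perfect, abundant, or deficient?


Proper divisors: 1, 2, 19, 29, 38, 58, 551
Sum = 1 + 2 + 19 + 29 + 38 + 58 + 551 = 698
698 < 1102 → deficient

s(1102) = 698 (deficient)


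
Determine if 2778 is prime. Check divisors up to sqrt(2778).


2778 / 2 = 1389 (exact division)
2778 is NOT prime.

No, 2778 is not prime


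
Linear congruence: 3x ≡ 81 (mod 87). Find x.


GCD(3, 87) = 3 divides 81
Divide: 1x ≡ 27 (mod 29)
x ≡ 27 (mod 29)


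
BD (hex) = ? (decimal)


BD (base 16) = 189 (decimal)
189 (decimal) = 189 (base 10)


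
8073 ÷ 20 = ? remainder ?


8073 = 20 * 403 + 13
Check: 8060 + 13 = 8073

q = 403, r = 13


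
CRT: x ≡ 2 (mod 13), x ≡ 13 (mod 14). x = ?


M = 13*14 = 182
M1 = M/13 = 14, M2 = M/14 = 13
M1^(-1) mod 13 = 1, M2^(-1) mod 14 = 13
x = 2*14*1 + 13*13*13 = 2225
2225 mod 182 = 41
Check: 41 mod 13 = 2 ✓, 41 mod 14 = 13 ✓

x ≡ 41 (mod 182)


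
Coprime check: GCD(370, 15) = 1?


Euclidean algorithm:
370 = 24 * 15 + 10
15 = 1 * 10 + 5
10 = 2 * 5 + 0
GCD(370, 15) = 5

No, not coprime (GCD = 5)


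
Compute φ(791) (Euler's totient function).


791 = 7 × 113
Prime factors: 7, 113
φ(791) = 791 × (1-1/7) × (1-1/113)
= 791 × 6/7 × 112/113 = 672

φ(791) = 672


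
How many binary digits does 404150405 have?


404150405 in base 2 = 11000000101101101100010000101
Number of digits = 29

29 digits (base 2)


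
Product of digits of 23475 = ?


2 × 3 × 4 × 7 × 5 = 840


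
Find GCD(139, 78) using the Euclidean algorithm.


139 = 1 * 78 + 61
78 = 1 * 61 + 17
61 = 3 * 17 + 10
17 = 1 * 10 + 7
10 = 1 * 7 + 3
7 = 2 * 3 + 1
3 = 3 * 1 + 0
GCD = 1


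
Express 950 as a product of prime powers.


950 / 2 = 475
475 / 5 = 95
95 / 5 = 19
19 / 19 = 1
950 = 2 × 5^2 × 19


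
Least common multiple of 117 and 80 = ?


GCD(117, 80) = 1
LCM = 117*80/1 = 9360/1 = 9360

LCM = 9360


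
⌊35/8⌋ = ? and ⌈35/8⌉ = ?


35/8 = 4.3750
floor = 4
ceil = 5

floor = 4, ceil = 5


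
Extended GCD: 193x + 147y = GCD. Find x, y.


Tabular extended Euclidean (each row: r = 193*s + 147*t):
r=193, s=1, t=0
r=147, s=0, t=1
q=1: r=46, s=1, t=-1   [193*(1) + 147*(-1) = 46]
q=3: r=9, s=-3, t=4   [193*(-3) + 147*(4) = 9]
q=5: r=1, s=16, t=-21   [193*(16) + 147*(-21) = 1]
q=9: r=0, s=-147, t=193   [193*(-147) + 147*(193) = 0]
GCD = 1; from the row with r=1: x=16, y=-21
Check: 193*(16) + 147*(-21) = 3088 - 3087 = 1

GCD = 1, x = 16, y = -21


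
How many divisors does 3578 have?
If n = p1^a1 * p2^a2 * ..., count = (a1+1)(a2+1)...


3578 = 2^1 × 1789^1
d(3578) = (1+1) × (1+1) = 4

4 divisors


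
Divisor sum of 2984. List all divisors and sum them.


Divisors of 2984: 1, 2, 4, 8, 373, 746, 1492, 2984
Sum = 1 + 2 + 4 + 8 + 373 + 746 + 1492 + 2984 = 5610

σ(2984) = 5610


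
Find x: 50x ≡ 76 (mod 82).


GCD(50, 82) = 2 divides 76
Divide: 25x ≡ 38 (mod 41)
x ≡ 13 (mod 41)


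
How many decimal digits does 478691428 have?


478691428 has 9 digits in base 10
floor(log10(478691428)) + 1 = floor(8.6801) + 1 = 9

9 digits (base 10)


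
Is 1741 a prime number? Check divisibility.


Check divisors up to sqrt(1741) = 41.7253
No divisors found.
1741 is prime.

Yes, 1741 is prime


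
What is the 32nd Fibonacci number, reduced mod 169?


F(k) mod 169 for k=1..32:
1, 1, 2, 3, 5, 8, 13, 21, 34, 55, 89, 144, 64, 39, 103, 142, 76, 49, 125, 5, 130, 135, 96, 62, 158, 51, 40, 91, 131, 53, 15, 68
F(32) mod 169 = 68


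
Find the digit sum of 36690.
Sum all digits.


3 + 6 + 6 + 9 + 0 = 24


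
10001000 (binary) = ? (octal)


10001000 (base 2) = 136 (decimal)
136 (decimal) = 210 (base 8)


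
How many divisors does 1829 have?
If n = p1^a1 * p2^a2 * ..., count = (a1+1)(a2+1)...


1829 = 31^1 × 59^1
d(1829) = (1+1) × (1+1) = 4

4 divisors


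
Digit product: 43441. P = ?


4 × 3 × 4 × 4 × 1 = 192


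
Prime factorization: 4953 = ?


4953 / 3 = 1651
1651 / 13 = 127
127 / 127 = 1
4953 = 3 × 13 × 127


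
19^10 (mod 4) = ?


19^1 mod 4 = 3
19^2 mod 4 = 1
19^3 mod 4 = 3
19^4 mod 4 = 1
19^5 mod 4 = 3
19^6 mod 4 = 1
19^7 mod 4 = 3
19^8 mod 4 = 1
19^9 mod 4 = 3
19^10 mod 4 = 1


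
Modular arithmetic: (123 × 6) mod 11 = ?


123 × 6 = 738
738 mod 11 = 1


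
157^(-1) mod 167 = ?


Use the extended Euclidean algorithm on (167, 157); each row r = 167*s + 157*t:
r=167, s=1, t=0
r=157, s=0, t=1
q=1: r=10, s=1, t=-1   [167*(1) + 157*(-1) = 10]
q=15: r=7, s=-15, t=16   [167*(-15) + 157*(16) = 7]
q=1: r=3, s=16, t=-17   [167*(16) + 157*(-17) = 3]
q=2: r=1, s=-47, t=50   [167*(-47) + 157*(50) = 1]
q=3: r=0, s=157, t=-167   [167*(157) + 157*(-167) = 0]
GCD = 1 with t = 50, so 157*(50) ≡ 1 (mod 167)
Inverse = 50 mod 167 = 50
Check: 157 * 50 = 7850 ≡ 1 (mod 167)

157^(-1) ≡ 50 (mod 167)


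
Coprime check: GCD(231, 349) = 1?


Euclidean algorithm:
349 = 1 * 231 + 118
231 = 1 * 118 + 113
118 = 1 * 113 + 5
113 = 22 * 5 + 3
5 = 1 * 3 + 2
3 = 1 * 2 + 1
2 = 2 * 1 + 0
GCD(231, 349) = 1

Yes, coprime (GCD = 1)


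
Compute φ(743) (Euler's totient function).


743 = 743
Prime factors: 743
φ(743) = 743 × (1-1/743)
= 743 × 742/743 = 742

φ(743) = 742


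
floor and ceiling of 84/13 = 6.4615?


84/13 = 6.4615
floor = 6
ceil = 7

floor = 6, ceil = 7


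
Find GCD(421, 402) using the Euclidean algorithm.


421 = 1 * 402 + 19
402 = 21 * 19 + 3
19 = 6 * 3 + 1
3 = 3 * 1 + 0
GCD = 1


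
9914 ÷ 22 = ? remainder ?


9914 = 22 * 450 + 14
Check: 9900 + 14 = 9914

q = 450, r = 14


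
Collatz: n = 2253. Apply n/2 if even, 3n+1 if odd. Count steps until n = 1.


2253 → 6760 → 3380 → 1690 → 845 → 2536 → 1268 → 634 → 317 → 952 → 476 → 238 → 119 → 358 → 179 → 538 → 269 → 808 → 404 → 202 → 101 → 304 → 152 → 76 → 38 → 19 → 58 → 29 → 88 → 44 → 22 → 11 → 34 → 17 → 52 → 26 → 13 → 40 → 20 → 10 → 5 → 16 → 8 → 4 → 2 → 1
Total steps = 45

45 steps


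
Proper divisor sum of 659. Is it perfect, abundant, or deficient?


Proper divisors: 1
Sum = 1 = 1
1 < 659 → deficient

s(659) = 1 (deficient)


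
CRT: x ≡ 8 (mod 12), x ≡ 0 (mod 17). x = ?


M = 12*17 = 204
M1 = M/12 = 17, M2 = M/17 = 12
M1^(-1) mod 12 = 5, M2^(-1) mod 17 = 10
x = 8*17*5 + 0*12*10 = 680
680 mod 204 = 68
Check: 68 mod 12 = 8 ✓, 68 mod 17 = 0 ✓

x ≡ 68 (mod 204)


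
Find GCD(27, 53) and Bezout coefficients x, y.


Tabular extended Euclidean (each row: r = 27*s + 53*t):
r=27, s=1, t=0
r=53, s=0, t=1
q=0: r=27, s=1, t=0   [27*(1) + 53*(0) = 27]
q=1: r=26, s=-1, t=1   [27*(-1) + 53*(1) = 26]
q=1: r=1, s=2, t=-1   [27*(2) + 53*(-1) = 1]
q=26: r=0, s=-53, t=27   [27*(-53) + 53*(27) = 0]
GCD = 1; from the row with r=1: x=2, y=-1
Check: 27*(2) + 53*(-1) = 54 - 53 = 1

GCD = 1, x = 2, y = -1


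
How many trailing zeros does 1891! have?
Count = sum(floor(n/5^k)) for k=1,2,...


floor(1891/5) = 378
floor(1891/25) = 75
floor(1891/125) = 15
floor(1891/625) = 3
Total = 471

471 trailing zeros


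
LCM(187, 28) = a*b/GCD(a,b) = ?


GCD(187, 28) = 1
LCM = 187*28/1 = 5236/1 = 5236

LCM = 5236


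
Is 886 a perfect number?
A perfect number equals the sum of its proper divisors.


Proper divisors of 886: 1, 2, 443
Sum = 1 + 2 + 443 = 446

No, 886 is not perfect (446 ≠ 886)


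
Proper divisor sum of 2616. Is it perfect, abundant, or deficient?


Proper divisors: 1, 2, 3, 4, 6, 8, 12, 24, 109, 218, 327, 436, 654, 872, 1308
Sum = 1 + 2 + 3 + 4 + 6 + 8 + 12 + 24 + 109 + 218 + 327 + 436 + 654 + 872 + 1308 = 3984
3984 > 2616 → abundant

s(2616) = 3984 (abundant)


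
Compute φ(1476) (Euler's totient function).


1476 = 2^2 × 3^2 × 41
Prime factors: 2, 3, 41
φ(1476) = 1476 × (1-1/2) × (1-1/3) × (1-1/41)
= 1476 × 1/2 × 2/3 × 40/41 = 480

φ(1476) = 480


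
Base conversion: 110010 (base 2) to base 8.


110010 (base 2) = 50 (decimal)
50 (decimal) = 62 (base 8)


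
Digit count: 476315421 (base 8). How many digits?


476315421 in base 8 = 3430777435
Number of digits = 10

10 digits (base 8)


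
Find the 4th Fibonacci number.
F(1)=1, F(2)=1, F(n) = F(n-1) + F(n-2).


Sequence: 1, 1, 2, 3
F(4) = 3


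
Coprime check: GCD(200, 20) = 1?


Euclidean algorithm:
200 = 10 * 20 + 0
GCD(200, 20) = 20

No, not coprime (GCD = 20)


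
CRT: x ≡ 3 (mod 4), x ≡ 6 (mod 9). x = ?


M = 4*9 = 36
M1 = M/4 = 9, M2 = M/9 = 4
M1^(-1) mod 4 = 1, M2^(-1) mod 9 = 7
x = 3*9*1 + 6*4*7 = 195
195 mod 36 = 15
Check: 15 mod 4 = 3 ✓, 15 mod 9 = 6 ✓

x ≡ 15 (mod 36)


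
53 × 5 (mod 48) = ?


53 × 5 = 265
265 mod 48 = 25


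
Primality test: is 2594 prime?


2594 / 2 = 1297 (exact division)
2594 is NOT prime.

No, 2594 is not prime


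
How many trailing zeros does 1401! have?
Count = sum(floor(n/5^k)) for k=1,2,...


floor(1401/5) = 280
floor(1401/25) = 56
floor(1401/125) = 11
floor(1401/625) = 2
Total = 349

349 trailing zeros


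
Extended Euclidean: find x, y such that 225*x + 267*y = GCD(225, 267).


Tabular extended Euclidean (each row: r = 225*s + 267*t):
r=225, s=1, t=0
r=267, s=0, t=1
q=0: r=225, s=1, t=0   [225*(1) + 267*(0) = 225]
q=1: r=42, s=-1, t=1   [225*(-1) + 267*(1) = 42]
q=5: r=15, s=6, t=-5   [225*(6) + 267*(-5) = 15]
q=2: r=12, s=-13, t=11   [225*(-13) + 267*(11) = 12]
q=1: r=3, s=19, t=-16   [225*(19) + 267*(-16) = 3]
q=4: r=0, s=-89, t=75   [225*(-89) + 267*(75) = 0]
GCD = 3; from the row with r=3: x=19, y=-16
Check: 225*(19) + 267*(-16) = 4275 - 4272 = 3

GCD = 3, x = 19, y = -16


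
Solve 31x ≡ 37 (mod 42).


GCD(31, 42) = 1, unique solution
a^(-1) mod 42 = 19
x = 19 * 37 mod 42 = 31

x ≡ 31 (mod 42)


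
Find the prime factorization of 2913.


2913 / 3 = 971
971 / 971 = 1
2913 = 3 × 971


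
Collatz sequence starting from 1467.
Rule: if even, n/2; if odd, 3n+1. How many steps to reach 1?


1467 → 4402 → 2201 → 6604 → 3302 → 1651 → 4954 → 2477 → 7432 → 3716 → 1858 → 929 → 2788 → 1394 → 697 → 2092 → 1046 → 523 → 1570 → 785 → 2356 → 1178 → 589 → 1768 → 884 → 442 → 221 → 664 → 332 → 166 → 83 → 250 → 125 → 376 → 188 → 94 → 47 → 142 → 71 → 214 → 107 → 322 → 161 → 484 → 242 → 121 → 364 → 182 → 91 → 274 → 137 → 412 → 206 → 103 → 310 → 155 → 466 → 233 → 700 → 350 → 175 → 526 → 263 → 790 → 395 → 1186 → 593 → 1780 → 890 → 445 → 1336 → 668 → 334 → 167 → 502 → 251 → 754 → 377 → 1132 → 566 → 283 → 850 → 425 → 1276 → 638 → 319 → 958 → 479 → 1438 → 719 → 2158 → 1079 → 3238 → 1619 → 4858 → 2429 → 7288 → 3644 → 1822 → 911 → 2734 → 1367 → 4102 → 2051 → 6154 → 3077 → 9232 → 4616 → 2308 → 1154 → 577 → 1732 → 866 → 433 → 1300 → 650 → 325 → 976 → 488 → 244 → 122 → 61 → 184 → 92 → 46 → 23 → 70 → 35 → 106 → 53 → 160 → 80 → 40 → 20 → 10 → 5 → 16 → 8 → 4 → 2 → 1
Total steps = 140

140 steps


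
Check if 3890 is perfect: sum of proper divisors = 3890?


Proper divisors of 3890: 1, 2, 5, 10, 389, 778, 1945
Sum = 1 + 2 + 5 + 10 + 389 + 778 + 1945 = 3130

No, 3890 is not perfect (3130 ≠ 3890)


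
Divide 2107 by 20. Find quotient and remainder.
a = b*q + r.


2107 = 20 * 105 + 7
Check: 2100 + 7 = 2107

q = 105, r = 7


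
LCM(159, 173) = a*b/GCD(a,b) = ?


GCD(159, 173) = 1
LCM = 159*173/1 = 27507/1 = 27507

LCM = 27507


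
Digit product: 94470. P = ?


9 × 4 × 4 × 7 × 0 = 0


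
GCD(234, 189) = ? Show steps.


234 = 1 * 189 + 45
189 = 4 * 45 + 9
45 = 5 * 9 + 0
GCD = 9


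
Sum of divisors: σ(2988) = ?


Divisors of 2988: 1, 2, 3, 4, 6, 9, 12, 18, 36, 83, 166, 249, 332, 498, 747, 996, 1494, 2988
Sum = 1 + 2 + 3 + 4 + 6 + 9 + 12 + 18 + 36 + 83 + 166 + 249 + 332 + 498 + 747 + 996 + 1494 + 2988 = 7644

σ(2988) = 7644


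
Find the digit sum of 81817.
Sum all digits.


8 + 1 + 8 + 1 + 7 = 25


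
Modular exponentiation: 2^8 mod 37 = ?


2^1 mod 37 = 2
2^2 mod 37 = 4
2^3 mod 37 = 8
2^4 mod 37 = 16
2^5 mod 37 = 32
2^6 mod 37 = 27
2^7 mod 37 = 17
2^8 mod 37 = 34


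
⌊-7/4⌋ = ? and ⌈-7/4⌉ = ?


-7/4 = -1.7500
floor = -2
ceil = -1

floor = -2, ceil = -1


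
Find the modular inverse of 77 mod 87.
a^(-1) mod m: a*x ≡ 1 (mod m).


Use the extended Euclidean algorithm on (87, 77); each row r = 87*s + 77*t:
r=87, s=1, t=0
r=77, s=0, t=1
q=1: r=10, s=1, t=-1   [87*(1) + 77*(-1) = 10]
q=7: r=7, s=-7, t=8   [87*(-7) + 77*(8) = 7]
q=1: r=3, s=8, t=-9   [87*(8) + 77*(-9) = 3]
q=2: r=1, s=-23, t=26   [87*(-23) + 77*(26) = 1]
q=3: r=0, s=77, t=-87   [87*(77) + 77*(-87) = 0]
GCD = 1 with t = 26, so 77*(26) ≡ 1 (mod 87)
Inverse = 26 mod 87 = 26
Check: 77 * 26 = 2002 ≡ 1 (mod 87)

77^(-1) ≡ 26 (mod 87)


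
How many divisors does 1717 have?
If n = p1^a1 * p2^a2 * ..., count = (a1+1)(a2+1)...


1717 = 17^1 × 101^1
d(1717) = (1+1) × (1+1) = 4

4 divisors


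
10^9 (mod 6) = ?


10^1 mod 6 = 4
10^2 mod 6 = 4
10^3 mod 6 = 4
10^4 mod 6 = 4
10^5 mod 6 = 4
10^6 mod 6 = 4
10^7 mod 6 = 4
10^8 mod 6 = 4
10^9 mod 6 = 4


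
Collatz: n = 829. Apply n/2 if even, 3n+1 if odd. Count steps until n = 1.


829 → 2488 → 1244 → 622 → 311 → 934 → 467 → 1402 → 701 → 2104 → 1052 → 526 → 263 → 790 → 395 → 1186 → 593 → 1780 → 890 → 445 → 1336 → 668 → 334 → 167 → 502 → 251 → 754 → 377 → 1132 → 566 → 283 → 850 → 425 → 1276 → 638 → 319 → 958 → 479 → 1438 → 719 → 2158 → 1079 → 3238 → 1619 → 4858 → 2429 → 7288 → 3644 → 1822 → 911 → 2734 → 1367 → 4102 → 2051 → 6154 → 3077 → 9232 → 4616 → 2308 → 1154 → 577 → 1732 → 866 → 433 → 1300 → 650 → 325 → 976 → 488 → 244 → 122 → 61 → 184 → 92 → 46 → 23 → 70 → 35 → 106 → 53 → 160 → 80 → 40 → 20 → 10 → 5 → 16 → 8 → 4 → 2 → 1
Total steps = 90

90 steps


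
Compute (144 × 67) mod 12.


144 × 67 = 9648
9648 mod 12 = 0


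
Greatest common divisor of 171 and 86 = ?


171 = 1 * 86 + 85
86 = 1 * 85 + 1
85 = 85 * 1 + 0
GCD = 1


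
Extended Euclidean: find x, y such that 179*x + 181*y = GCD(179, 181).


Tabular extended Euclidean (each row: r = 179*s + 181*t):
r=179, s=1, t=0
r=181, s=0, t=1
q=0: r=179, s=1, t=0   [179*(1) + 181*(0) = 179]
q=1: r=2, s=-1, t=1   [179*(-1) + 181*(1) = 2]
q=89: r=1, s=90, t=-89   [179*(90) + 181*(-89) = 1]
q=2: r=0, s=-181, t=179   [179*(-181) + 181*(179) = 0]
GCD = 1; from the row with r=1: x=90, y=-89
Check: 179*(90) + 181*(-89) = 16110 - 16109 = 1

GCD = 1, x = 90, y = -89


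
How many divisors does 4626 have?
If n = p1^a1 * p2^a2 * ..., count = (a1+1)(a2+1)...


4626 = 2^1 × 3^2 × 257^1
d(4626) = (1+1) × (2+1) × (1+1) = 12

12 divisors


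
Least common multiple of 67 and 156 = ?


GCD(67, 156) = 1
LCM = 67*156/1 = 10452/1 = 10452

LCM = 10452


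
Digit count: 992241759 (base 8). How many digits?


992241759 in base 8 = 7311064137
Number of digits = 10

10 digits (base 8)


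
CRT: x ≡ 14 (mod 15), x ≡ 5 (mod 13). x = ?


M = 15*13 = 195
M1 = M/15 = 13, M2 = M/13 = 15
M1^(-1) mod 15 = 7, M2^(-1) mod 13 = 7
x = 14*13*7 + 5*15*7 = 1799
1799 mod 195 = 44
Check: 44 mod 15 = 14 ✓, 44 mod 13 = 5 ✓

x ≡ 44 (mod 195)


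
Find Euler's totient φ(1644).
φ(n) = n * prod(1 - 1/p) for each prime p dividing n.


1644 = 2^2 × 3 × 137
Prime factors: 2, 3, 137
φ(1644) = 1644 × (1-1/2) × (1-1/3) × (1-1/137)
= 1644 × 1/2 × 2/3 × 136/137 = 544

φ(1644) = 544


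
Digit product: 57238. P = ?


5 × 7 × 2 × 3 × 8 = 1680


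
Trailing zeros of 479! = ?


floor(479/5) = 95
floor(479/25) = 19
floor(479/125) = 3
Total = 117

117 trailing zeros


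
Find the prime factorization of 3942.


3942 / 2 = 1971
1971 / 3 = 657
657 / 3 = 219
219 / 3 = 73
73 / 73 = 1
3942 = 2 × 3^3 × 73


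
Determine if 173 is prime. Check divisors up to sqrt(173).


Check divisors up to sqrt(173) = 13.1529
No divisors found.
173 is prime.

Yes, 173 is prime


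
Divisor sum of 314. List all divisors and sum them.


Divisors of 314: 1, 2, 157, 314
Sum = 1 + 2 + 157 + 314 = 474

σ(314) = 474


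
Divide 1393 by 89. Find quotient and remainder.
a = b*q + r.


1393 = 89 * 15 + 58
Check: 1335 + 58 = 1393

q = 15, r = 58


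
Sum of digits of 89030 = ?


8 + 9 + 0 + 3 + 0 = 20


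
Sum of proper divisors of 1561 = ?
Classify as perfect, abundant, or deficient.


Proper divisors: 1, 7, 223
Sum = 1 + 7 + 223 = 231
231 < 1561 → deficient

s(1561) = 231 (deficient)


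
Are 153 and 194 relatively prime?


Euclidean algorithm:
194 = 1 * 153 + 41
153 = 3 * 41 + 30
41 = 1 * 30 + 11
30 = 2 * 11 + 8
11 = 1 * 8 + 3
8 = 2 * 3 + 2
3 = 1 * 2 + 1
2 = 2 * 1 + 0
GCD(153, 194) = 1

Yes, coprime (GCD = 1)


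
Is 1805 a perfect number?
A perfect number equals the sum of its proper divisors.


Proper divisors of 1805: 1, 5, 19, 95, 361
Sum = 1 + 5 + 19 + 95 + 361 = 481

No, 1805 is not perfect (481 ≠ 1805)


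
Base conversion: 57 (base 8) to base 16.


57 (base 8) = 47 (decimal)
47 (decimal) = 2F (base 16)


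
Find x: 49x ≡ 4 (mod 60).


GCD(49, 60) = 1, unique solution
a^(-1) mod 60 = 49
x = 49 * 4 mod 60 = 16

x ≡ 16 (mod 60)


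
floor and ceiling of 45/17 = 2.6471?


45/17 = 2.6471
floor = 2
ceil = 3

floor = 2, ceil = 3


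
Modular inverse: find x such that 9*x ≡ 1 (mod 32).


Use the extended Euclidean algorithm on (32, 9); each row r = 32*s + 9*t:
r=32, s=1, t=0
r=9, s=0, t=1
q=3: r=5, s=1, t=-3   [32*(1) + 9*(-3) = 5]
q=1: r=4, s=-1, t=4   [32*(-1) + 9*(4) = 4]
q=1: r=1, s=2, t=-7   [32*(2) + 9*(-7) = 1]
q=4: r=0, s=-9, t=32   [32*(-9) + 9*(32) = 0]
GCD = 1 with t = -7, so 9*(-7) ≡ 1 (mod 32)
Inverse = -7 mod 32 = 25
Check: 9 * 25 = 225 ≡ 1 (mod 32)

9^(-1) ≡ 25 (mod 32)


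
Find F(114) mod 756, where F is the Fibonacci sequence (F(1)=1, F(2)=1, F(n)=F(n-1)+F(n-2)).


F(k) mod 756 for k=1..114:
1, 1, 2, 3, 5, 8, 13, 21, 34, 55, 89, 144, 233, 377, 610, 231, 85, 316, 401, 717, 362, 323, 685, 252, 181, 433, 614, 291, 149, 440, 589, 273, 106, 379, 485, 108, 593, 701, 538, 483, 265, 748, 257, 249, 506, 755, 505, 504, 253, 1, 254, 255, 509, 8, 517, 525, 286, 55, 341, 396, 737, 377, 358, 735, 337, 316, 653, 213, 110, 323, 433, 0, 433, 433, 110, 543, 653, 440, 337, 21, 358, 379, 737, 360, 341, 701, 286, 231, 517, 748, 509, 501, 254, 755, 253, 252, 505, 1, 506, 507, 257, 8, 265, 273, 538, 55, 593, 648, 485, 377, 106, 483, 589, 316
F(114) mod 756 = 316


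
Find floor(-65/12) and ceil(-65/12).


-65/12 = -5.4167
floor = -6
ceil = -5

floor = -6, ceil = -5


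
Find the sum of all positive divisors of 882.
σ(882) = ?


Divisors of 882: 1, 2, 3, 6, 7, 9, 14, 18, 21, 42, 49, 63, 98, 126, 147, 294, 441, 882
Sum = 1 + 2 + 3 + 6 + 7 + 9 + 14 + 18 + 21 + 42 + 49 + 63 + 98 + 126 + 147 + 294 + 441 + 882 = 2223

σ(882) = 2223


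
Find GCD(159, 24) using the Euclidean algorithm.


159 = 6 * 24 + 15
24 = 1 * 15 + 9
15 = 1 * 9 + 6
9 = 1 * 6 + 3
6 = 2 * 3 + 0
GCD = 3


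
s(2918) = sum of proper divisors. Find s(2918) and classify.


Proper divisors: 1, 2, 1459
Sum = 1 + 2 + 1459 = 1462
1462 < 2918 → deficient

s(2918) = 1462 (deficient)


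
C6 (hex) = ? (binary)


C6 (base 16) = 198 (decimal)
198 (decimal) = 11000110 (base 2)


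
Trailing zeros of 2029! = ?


floor(2029/5) = 405
floor(2029/25) = 81
floor(2029/125) = 16
floor(2029/625) = 3
Total = 505

505 trailing zeros


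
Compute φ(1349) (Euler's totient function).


1349 = 19 × 71
Prime factors: 19, 71
φ(1349) = 1349 × (1-1/19) × (1-1/71)
= 1349 × 18/19 × 70/71 = 1260

φ(1349) = 1260


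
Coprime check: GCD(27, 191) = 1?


Euclidean algorithm:
191 = 7 * 27 + 2
27 = 13 * 2 + 1
2 = 2 * 1 + 0
GCD(27, 191) = 1

Yes, coprime (GCD = 1)


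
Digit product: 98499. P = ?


9 × 8 × 4 × 9 × 9 = 23328


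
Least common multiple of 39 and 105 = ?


GCD(39, 105) = 3
LCM = 39*105/3 = 4095/3 = 1365

LCM = 1365


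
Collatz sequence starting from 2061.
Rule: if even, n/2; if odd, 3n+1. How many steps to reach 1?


2061 → 6184 → 3092 → 1546 → 773 → 2320 → 1160 → 580 → 290 → 145 → 436 → 218 → 109 → 328 → 164 → 82 → 41 → 124 → 62 → 31 → 94 → 47 → 142 → 71 → 214 → 107 → 322 → 161 → 484 → 242 → 121 → 364 → 182 → 91 → 274 → 137 → 412 → 206 → 103 → 310 → 155 → 466 → 233 → 700 → 350 → 175 → 526 → 263 → 790 → 395 → 1186 → 593 → 1780 → 890 → 445 → 1336 → 668 → 334 → 167 → 502 → 251 → 754 → 377 → 1132 → 566 → 283 → 850 → 425 → 1276 → 638 → 319 → 958 → 479 → 1438 → 719 → 2158 → 1079 → 3238 → 1619 → 4858 → 2429 → 7288 → 3644 → 1822 → 911 → 2734 → 1367 → 4102 → 2051 → 6154 → 3077 → 9232 → 4616 → 2308 → 1154 → 577 → 1732 → 866 → 433 → 1300 → 650 → 325 → 976 → 488 → 244 → 122 → 61 → 184 → 92 → 46 → 23 → 70 → 35 → 106 → 53 → 160 → 80 → 40 → 20 → 10 → 5 → 16 → 8 → 4 → 2 → 1
Total steps = 125

125 steps


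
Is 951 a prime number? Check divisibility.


951 / 3 = 317 (exact division)
951 is NOT prime.

No, 951 is not prime


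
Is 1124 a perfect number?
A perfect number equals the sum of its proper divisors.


Proper divisors of 1124: 1, 2, 4, 281, 562
Sum = 1 + 2 + 4 + 281 + 562 = 850

No, 1124 is not perfect (850 ≠ 1124)


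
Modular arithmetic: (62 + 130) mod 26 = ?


62 + 130 = 192
192 mod 26 = 10


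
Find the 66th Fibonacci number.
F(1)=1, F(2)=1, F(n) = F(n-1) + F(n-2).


Sequence: 1, 1, 2, 3, 5, 8, 13, 21, 34, 55, 89, 144, 233, 377, 610, 987, 1597, 2584, 4181, 6765, 10946, 17711, 28657, 46368, 75025, 121393, 196418, 317811, 514229, 832040, 1346269, 2178309, 3524578, 5702887, 9227465, 14930352, 24157817, 39088169, 63245986, 102334155, 165580141, 267914296, 433494437, 701408733, 1134903170, 1836311903, 2971215073, 4807526976, 7778742049, 12586269025, 20365011074, 32951280099, 53316291173, 86267571272, 139583862445, 225851433717, 365435296162, 591286729879, 956722026041, 1548008755920, 2504730781961, 4052739537881, 6557470319842, 10610209857723, 17167680177565, 27777890035288
F(66) = 27777890035288


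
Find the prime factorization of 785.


785 / 5 = 157
157 / 157 = 1
785 = 5 × 157


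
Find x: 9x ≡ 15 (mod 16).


GCD(9, 16) = 1, unique solution
a^(-1) mod 16 = 9
x = 9 * 15 mod 16 = 7

x ≡ 7 (mod 16)


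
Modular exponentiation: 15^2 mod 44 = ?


15^1 mod 44 = 15
15^2 mod 44 = 5


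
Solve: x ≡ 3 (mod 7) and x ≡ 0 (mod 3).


M = 7*3 = 21
M1 = M/7 = 3, M2 = M/3 = 7
M1^(-1) mod 7 = 5, M2^(-1) mod 3 = 1
x = 3*3*5 + 0*7*1 = 45
45 mod 21 = 3
Check: 3 mod 7 = 3 ✓, 3 mod 3 = 0 ✓

x ≡ 3 (mod 21)


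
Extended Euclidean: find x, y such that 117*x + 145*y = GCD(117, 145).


Tabular extended Euclidean (each row: r = 117*s + 145*t):
r=117, s=1, t=0
r=145, s=0, t=1
q=0: r=117, s=1, t=0   [117*(1) + 145*(0) = 117]
q=1: r=28, s=-1, t=1   [117*(-1) + 145*(1) = 28]
q=4: r=5, s=5, t=-4   [117*(5) + 145*(-4) = 5]
q=5: r=3, s=-26, t=21   [117*(-26) + 145*(21) = 3]
q=1: r=2, s=31, t=-25   [117*(31) + 145*(-25) = 2]
q=1: r=1, s=-57, t=46   [117*(-57) + 145*(46) = 1]
q=2: r=0, s=145, t=-117   [117*(145) + 145*(-117) = 0]
GCD = 1; from the row with r=1: x=-57, y=46
Check: 117*(-57) + 145*(46) = -6669 + 6670 = 1

GCD = 1, x = -57, y = 46


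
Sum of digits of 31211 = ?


3 + 1 + 2 + 1 + 1 = 8


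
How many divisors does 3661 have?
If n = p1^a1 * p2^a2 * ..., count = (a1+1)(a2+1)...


3661 = 7^1 × 523^1
d(3661) = (1+1) × (1+1) = 4

4 divisors


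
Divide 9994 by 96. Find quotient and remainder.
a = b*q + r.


9994 = 96 * 104 + 10
Check: 9984 + 10 = 9994

q = 104, r = 10


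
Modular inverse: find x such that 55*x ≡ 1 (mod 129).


Use the extended Euclidean algorithm on (129, 55); each row r = 129*s + 55*t:
r=129, s=1, t=0
r=55, s=0, t=1
q=2: r=19, s=1, t=-2   [129*(1) + 55*(-2) = 19]
q=2: r=17, s=-2, t=5   [129*(-2) + 55*(5) = 17]
q=1: r=2, s=3, t=-7   [129*(3) + 55*(-7) = 2]
q=8: r=1, s=-26, t=61   [129*(-26) + 55*(61) = 1]
q=2: r=0, s=55, t=-129   [129*(55) + 55*(-129) = 0]
GCD = 1 with t = 61, so 55*(61) ≡ 1 (mod 129)
Inverse = 61 mod 129 = 61
Check: 55 * 61 = 3355 ≡ 1 (mod 129)

55^(-1) ≡ 61 (mod 129)


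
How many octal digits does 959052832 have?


959052832 in base 8 = 7112376040
Number of digits = 10

10 digits (base 8)


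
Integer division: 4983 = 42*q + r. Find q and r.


4983 = 42 * 118 + 27
Check: 4956 + 27 = 4983

q = 118, r = 27


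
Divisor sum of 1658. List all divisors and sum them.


Divisors of 1658: 1, 2, 829, 1658
Sum = 1 + 2 + 829 + 1658 = 2490

σ(1658) = 2490


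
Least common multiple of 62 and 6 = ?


GCD(62, 6) = 2
LCM = 62*6/2 = 372/2 = 186

LCM = 186


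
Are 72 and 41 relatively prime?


Euclidean algorithm:
72 = 1 * 41 + 31
41 = 1 * 31 + 10
31 = 3 * 10 + 1
10 = 10 * 1 + 0
GCD(72, 41) = 1

Yes, coprime (GCD = 1)


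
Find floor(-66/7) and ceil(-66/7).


-66/7 = -9.4286
floor = -10
ceil = -9

floor = -10, ceil = -9


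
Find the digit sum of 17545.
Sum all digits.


1 + 7 + 5 + 4 + 5 = 22


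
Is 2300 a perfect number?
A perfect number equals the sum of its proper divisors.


Proper divisors of 2300: 1, 2, 4, 5, 10, 20, 23, 25, 46, 50, 92, 100, 115, 230, 460, 575, 1150
Sum = 1 + 2 + 4 + 5 + 10 + 20 + 23 + 25 + 46 + 50 + 92 + 100 + 115 + 230 + 460 + 575 + 1150 = 2908

No, 2300 is not perfect (2908 ≠ 2300)


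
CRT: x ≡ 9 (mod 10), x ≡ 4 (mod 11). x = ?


M = 10*11 = 110
M1 = M/10 = 11, M2 = M/11 = 10
M1^(-1) mod 10 = 1, M2^(-1) mod 11 = 10
x = 9*11*1 + 4*10*10 = 499
499 mod 110 = 59
Check: 59 mod 10 = 9 ✓, 59 mod 11 = 4 ✓

x ≡ 59 (mod 110)


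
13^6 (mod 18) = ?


13^1 mod 18 = 13
13^2 mod 18 = 7
13^3 mod 18 = 1
13^4 mod 18 = 13
13^5 mod 18 = 7
13^6 mod 18 = 1


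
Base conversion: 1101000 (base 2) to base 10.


1101000 (base 2) = 104 (decimal)
104 (decimal) = 104 (base 10)


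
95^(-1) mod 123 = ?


Use the extended Euclidean algorithm on (123, 95); each row r = 123*s + 95*t:
r=123, s=1, t=0
r=95, s=0, t=1
q=1: r=28, s=1, t=-1   [123*(1) + 95*(-1) = 28]
q=3: r=11, s=-3, t=4   [123*(-3) + 95*(4) = 11]
q=2: r=6, s=7, t=-9   [123*(7) + 95*(-9) = 6]
q=1: r=5, s=-10, t=13   [123*(-10) + 95*(13) = 5]
q=1: r=1, s=17, t=-22   [123*(17) + 95*(-22) = 1]
q=5: r=0, s=-95, t=123   [123*(-95) + 95*(123) = 0]
GCD = 1 with t = -22, so 95*(-22) ≡ 1 (mod 123)
Inverse = -22 mod 123 = 101
Check: 95 * 101 = 9595 ≡ 1 (mod 123)

95^(-1) ≡ 101 (mod 123)


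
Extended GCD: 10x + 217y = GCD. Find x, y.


Tabular extended Euclidean (each row: r = 10*s + 217*t):
r=10, s=1, t=0
r=217, s=0, t=1
q=0: r=10, s=1, t=0   [10*(1) + 217*(0) = 10]
q=21: r=7, s=-21, t=1   [10*(-21) + 217*(1) = 7]
q=1: r=3, s=22, t=-1   [10*(22) + 217*(-1) = 3]
q=2: r=1, s=-65, t=3   [10*(-65) + 217*(3) = 1]
q=3: r=0, s=217, t=-10   [10*(217) + 217*(-10) = 0]
GCD = 1; from the row with r=1: x=-65, y=3
Check: 10*(-65) + 217*(3) = -650 + 651 = 1

GCD = 1, x = -65, y = 3


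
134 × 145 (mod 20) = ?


134 × 145 = 19430
19430 mod 20 = 10


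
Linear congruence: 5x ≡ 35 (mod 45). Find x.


GCD(5, 45) = 5 divides 35
Divide: 1x ≡ 7 (mod 9)
x ≡ 7 (mod 9)


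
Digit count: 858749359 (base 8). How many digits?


858749359 in base 8 = 6313674657
Number of digits = 10

10 digits (base 8)


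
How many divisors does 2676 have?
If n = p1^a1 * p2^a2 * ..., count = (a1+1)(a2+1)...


2676 = 2^2 × 3^1 × 223^1
d(2676) = (2+1) × (1+1) × (1+1) = 12

12 divisors


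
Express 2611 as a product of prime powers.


2611 / 7 = 373
373 / 373 = 1
2611 = 7 × 373


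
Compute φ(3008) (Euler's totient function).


3008 = 2^6 × 47
Prime factors: 2, 47
φ(3008) = 3008 × (1-1/2) × (1-1/47)
= 3008 × 1/2 × 46/47 = 1472

φ(3008) = 1472


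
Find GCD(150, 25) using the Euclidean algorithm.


150 = 6 * 25 + 0
GCD = 25


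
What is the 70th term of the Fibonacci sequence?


Sequence: 1, 1, 2, 3, 5, 8, 13, 21, 34, 55, 89, 144, 233, 377, 610, 987, 1597, 2584, 4181, 6765, 10946, 17711, 28657, 46368, 75025, 121393, 196418, 317811, 514229, 832040, 1346269, 2178309, 3524578, 5702887, 9227465, 14930352, 24157817, 39088169, 63245986, 102334155, 165580141, 267914296, 433494437, 701408733, 1134903170, 1836311903, 2971215073, 4807526976, 7778742049, 12586269025, 20365011074, 32951280099, 53316291173, 86267571272, 139583862445, 225851433717, 365435296162, 591286729879, 956722026041, 1548008755920, 2504730781961, 4052739537881, 6557470319842, 10610209857723, 17167680177565, 27777890035288, 44945570212853, 72723460248141, 117669030460994, 190392490709135
F(70) = 190392490709135


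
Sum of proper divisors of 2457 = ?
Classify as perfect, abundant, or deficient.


Proper divisors: 1, 3, 7, 9, 13, 21, 27, 39, 63, 91, 117, 189, 273, 351, 819
Sum = 1 + 3 + 7 + 9 + 13 + 21 + 27 + 39 + 63 + 91 + 117 + 189 + 273 + 351 + 819 = 2023
2023 < 2457 → deficient

s(2457) = 2023 (deficient)


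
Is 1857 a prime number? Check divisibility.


1857 / 3 = 619 (exact division)
1857 is NOT prime.

No, 1857 is not prime


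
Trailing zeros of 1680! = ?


floor(1680/5) = 336
floor(1680/25) = 67
floor(1680/125) = 13
floor(1680/625) = 2
Total = 418

418 trailing zeros


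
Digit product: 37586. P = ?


3 × 7 × 5 × 8 × 6 = 5040


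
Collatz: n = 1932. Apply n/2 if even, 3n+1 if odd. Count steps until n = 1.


1932 → 966 → 483 → 1450 → 725 → 2176 → 1088 → 544 → 272 → 136 → 68 → 34 → 17 → 52 → 26 → 13 → 40 → 20 → 10 → 5 → 16 → 8 → 4 → 2 → 1
Total steps = 24

24 steps


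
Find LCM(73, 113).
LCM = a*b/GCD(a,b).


GCD(73, 113) = 1
LCM = 73*113/1 = 8249/1 = 8249

LCM = 8249


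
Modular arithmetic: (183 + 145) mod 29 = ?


183 + 145 = 328
328 mod 29 = 9


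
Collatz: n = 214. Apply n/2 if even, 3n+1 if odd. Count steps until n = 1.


214 → 107 → 322 → 161 → 484 → 242 → 121 → 364 → 182 → 91 → 274 → 137 → 412 → 206 → 103 → 310 → 155 → 466 → 233 → 700 → 350 → 175 → 526 → 263 → 790 → 395 → 1186 → 593 → 1780 → 890 → 445 → 1336 → 668 → 334 → 167 → 502 → 251 → 754 → 377 → 1132 → 566 → 283 → 850 → 425 → 1276 → 638 → 319 → 958 → 479 → 1438 → 719 → 2158 → 1079 → 3238 → 1619 → 4858 → 2429 → 7288 → 3644 → 1822 → 911 → 2734 → 1367 → 4102 → 2051 → 6154 → 3077 → 9232 → 4616 → 2308 → 1154 → 577 → 1732 → 866 → 433 → 1300 → 650 → 325 → 976 → 488 → 244 → 122 → 61 → 184 → 92 → 46 → 23 → 70 → 35 → 106 → 53 → 160 → 80 → 40 → 20 → 10 → 5 → 16 → 8 → 4 → 2 → 1
Total steps = 101

101 steps


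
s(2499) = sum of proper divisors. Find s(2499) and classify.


Proper divisors: 1, 3, 7, 17, 21, 49, 51, 119, 147, 357, 833
Sum = 1 + 3 + 7 + 17 + 21 + 49 + 51 + 119 + 147 + 357 + 833 = 1605
1605 < 2499 → deficient

s(2499) = 1605 (deficient)


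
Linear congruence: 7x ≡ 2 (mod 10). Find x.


GCD(7, 10) = 1, unique solution
a^(-1) mod 10 = 3
x = 3 * 2 mod 10 = 6

x ≡ 6 (mod 10)


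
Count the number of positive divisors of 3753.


3753 = 3^3 × 139^1
d(3753) = (3+1) × (1+1) = 8

8 divisors


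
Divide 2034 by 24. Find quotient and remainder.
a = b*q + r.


2034 = 24 * 84 + 18
Check: 2016 + 18 = 2034

q = 84, r = 18


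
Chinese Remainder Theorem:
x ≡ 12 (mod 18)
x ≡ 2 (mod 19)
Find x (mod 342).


M = 18*19 = 342
M1 = M/18 = 19, M2 = M/19 = 18
M1^(-1) mod 18 = 1, M2^(-1) mod 19 = 18
x = 12*19*1 + 2*18*18 = 876
876 mod 342 = 192
Check: 192 mod 18 = 12 ✓, 192 mod 19 = 2 ✓

x ≡ 192 (mod 342)


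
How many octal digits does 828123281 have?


828123281 in base 8 = 6127024221
Number of digits = 10

10 digits (base 8)


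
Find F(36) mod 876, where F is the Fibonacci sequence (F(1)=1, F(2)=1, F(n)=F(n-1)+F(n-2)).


F(k) mod 876 for k=1..36:
1, 1, 2, 3, 5, 8, 13, 21, 34, 55, 89, 144, 233, 377, 610, 111, 721, 832, 677, 633, 434, 191, 625, 816, 565, 505, 194, 699, 17, 716, 733, 573, 430, 127, 557, 684
F(36) mod 876 = 684


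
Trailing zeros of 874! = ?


floor(874/5) = 174
floor(874/25) = 34
floor(874/125) = 6
floor(874/625) = 1
Total = 215

215 trailing zeros


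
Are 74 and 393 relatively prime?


Euclidean algorithm:
393 = 5 * 74 + 23
74 = 3 * 23 + 5
23 = 4 * 5 + 3
5 = 1 * 3 + 2
3 = 1 * 2 + 1
2 = 2 * 1 + 0
GCD(74, 393) = 1

Yes, coprime (GCD = 1)


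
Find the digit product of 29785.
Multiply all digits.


2 × 9 × 7 × 8 × 5 = 5040


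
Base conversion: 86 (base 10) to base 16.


86 (base 10) = 86 (decimal)
86 (decimal) = 56 (base 16)


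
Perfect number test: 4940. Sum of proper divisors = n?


Proper divisors of 4940: 1, 2, 4, 5, 10, 13, 19, 20, 26, 38, 52, 65, 76, 95, 130, 190, 247, 260, 380, 494, 988, 1235, 2470
Sum = 1 + 2 + 4 + 5 + 10 + 13 + 19 + 20 + 26 + 38 + 52 + 65 + 76 + 95 + 130 + 190 + 247 + 260 + 380 + 494 + 988 + 1235 + 2470 = 6820

No, 4940 is not perfect (6820 ≠ 4940)


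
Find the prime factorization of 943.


943 / 23 = 41
41 / 41 = 1
943 = 23 × 41


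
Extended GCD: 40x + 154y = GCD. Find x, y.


Tabular extended Euclidean (each row: r = 40*s + 154*t):
r=40, s=1, t=0
r=154, s=0, t=1
q=0: r=40, s=1, t=0   [40*(1) + 154*(0) = 40]
q=3: r=34, s=-3, t=1   [40*(-3) + 154*(1) = 34]
q=1: r=6, s=4, t=-1   [40*(4) + 154*(-1) = 6]
q=5: r=4, s=-23, t=6   [40*(-23) + 154*(6) = 4]
q=1: r=2, s=27, t=-7   [40*(27) + 154*(-7) = 2]
q=2: r=0, s=-77, t=20   [40*(-77) + 154*(20) = 0]
GCD = 2; from the row with r=2: x=27, y=-7
Check: 40*(27) + 154*(-7) = 1080 - 1078 = 2

GCD = 2, x = 27, y = -7


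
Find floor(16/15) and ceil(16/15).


16/15 = 1.0667
floor = 1
ceil = 2

floor = 1, ceil = 2


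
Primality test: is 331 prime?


Check divisors up to sqrt(331) = 18.1934
No divisors found.
331 is prime.

Yes, 331 is prime


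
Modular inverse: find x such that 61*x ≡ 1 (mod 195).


Use the extended Euclidean algorithm on (195, 61); each row r = 195*s + 61*t:
r=195, s=1, t=0
r=61, s=0, t=1
q=3: r=12, s=1, t=-3   [195*(1) + 61*(-3) = 12]
q=5: r=1, s=-5, t=16   [195*(-5) + 61*(16) = 1]
q=12: r=0, s=61, t=-195   [195*(61) + 61*(-195) = 0]
GCD = 1 with t = 16, so 61*(16) ≡ 1 (mod 195)
Inverse = 16 mod 195 = 16
Check: 61 * 16 = 976 ≡ 1 (mod 195)

61^(-1) ≡ 16 (mod 195)


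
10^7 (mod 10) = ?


10^1 mod 10 = 0
10^2 mod 10 = 0
10^3 mod 10 = 0
10^4 mod 10 = 0
10^5 mod 10 = 0
10^6 mod 10 = 0
10^7 mod 10 = 0


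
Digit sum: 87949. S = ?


8 + 7 + 9 + 4 + 9 = 37


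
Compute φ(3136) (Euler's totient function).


3136 = 2^6 × 7^2
Prime factors: 2, 7
φ(3136) = 3136 × (1-1/2) × (1-1/7)
= 3136 × 1/2 × 6/7 = 1344

φ(3136) = 1344


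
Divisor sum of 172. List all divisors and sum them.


Divisors of 172: 1, 2, 4, 43, 86, 172
Sum = 1 + 2 + 4 + 43 + 86 + 172 = 308

σ(172) = 308


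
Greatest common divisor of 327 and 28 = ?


327 = 11 * 28 + 19
28 = 1 * 19 + 9
19 = 2 * 9 + 1
9 = 9 * 1 + 0
GCD = 1


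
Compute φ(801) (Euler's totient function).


801 = 3^2 × 89
Prime factors: 3, 89
φ(801) = 801 × (1-1/3) × (1-1/89)
= 801 × 2/3 × 88/89 = 528

φ(801) = 528


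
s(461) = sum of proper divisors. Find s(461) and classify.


Proper divisors: 1
Sum = 1 = 1
1 < 461 → deficient

s(461) = 1 (deficient)


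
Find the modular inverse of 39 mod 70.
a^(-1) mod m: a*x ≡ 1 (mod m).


Use the extended Euclidean algorithm on (70, 39); each row r = 70*s + 39*t:
r=70, s=1, t=0
r=39, s=0, t=1
q=1: r=31, s=1, t=-1   [70*(1) + 39*(-1) = 31]
q=1: r=8, s=-1, t=2   [70*(-1) + 39*(2) = 8]
q=3: r=7, s=4, t=-7   [70*(4) + 39*(-7) = 7]
q=1: r=1, s=-5, t=9   [70*(-5) + 39*(9) = 1]
q=7: r=0, s=39, t=-70   [70*(39) + 39*(-70) = 0]
GCD = 1 with t = 9, so 39*(9) ≡ 1 (mod 70)
Inverse = 9 mod 70 = 9
Check: 39 * 9 = 351 ≡ 1 (mod 70)

39^(-1) ≡ 9 (mod 70)


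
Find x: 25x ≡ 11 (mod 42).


GCD(25, 42) = 1, unique solution
a^(-1) mod 42 = 37
x = 37 * 11 mod 42 = 29

x ≡ 29 (mod 42)


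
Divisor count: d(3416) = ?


3416 = 2^3 × 7^1 × 61^1
d(3416) = (3+1) × (1+1) × (1+1) = 16

16 divisors


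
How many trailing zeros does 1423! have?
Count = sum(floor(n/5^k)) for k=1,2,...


floor(1423/5) = 284
floor(1423/25) = 56
floor(1423/125) = 11
floor(1423/625) = 2
Total = 353

353 trailing zeros


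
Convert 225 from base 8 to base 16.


225 (base 8) = 149 (decimal)
149 (decimal) = 95 (base 16)


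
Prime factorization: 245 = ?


245 / 5 = 49
49 / 7 = 7
7 / 7 = 1
245 = 5 × 7^2


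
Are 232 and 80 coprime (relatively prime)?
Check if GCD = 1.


Euclidean algorithm:
232 = 2 * 80 + 72
80 = 1 * 72 + 8
72 = 9 * 8 + 0
GCD(232, 80) = 8

No, not coprime (GCD = 8)


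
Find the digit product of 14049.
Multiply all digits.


1 × 4 × 0 × 4 × 9 = 0


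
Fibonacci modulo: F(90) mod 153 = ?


F(k) mod 153 for k=1..90:
1, 1, 2, 3, 5, 8, 13, 21, 34, 55, 89, 144, 80, 71, 151, 69, 67, 136, 50, 33, 83, 116, 46, 9, 55, 64, 119, 30, 149, 26, 22, 48, 70, 118, 35, 0, 35, 35, 70, 105, 22, 127, 149, 123, 119, 89, 55, 144, 46, 37, 83, 120, 50, 17, 67, 84, 151, 82, 80, 9, 89, 98, 34, 132, 13, 145, 5, 150, 2, 152, 1, 0, 1, 1, 2, 3, 5, 8, 13, 21, 34, 55, 89, 144, 80, 71, 151, 69, 67, 136
F(90) mod 153 = 136


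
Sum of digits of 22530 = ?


2 + 2 + 5 + 3 + 0 = 12


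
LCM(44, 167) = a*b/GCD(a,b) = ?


GCD(44, 167) = 1
LCM = 44*167/1 = 7348/1 = 7348

LCM = 7348


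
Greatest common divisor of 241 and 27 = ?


241 = 8 * 27 + 25
27 = 1 * 25 + 2
25 = 12 * 2 + 1
2 = 2 * 1 + 0
GCD = 1


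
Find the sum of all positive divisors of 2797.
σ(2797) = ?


Divisors of 2797: 1, 2797
Sum = 1 + 2797 = 2798

σ(2797) = 2798


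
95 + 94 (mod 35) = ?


95 + 94 = 189
189 mod 35 = 14


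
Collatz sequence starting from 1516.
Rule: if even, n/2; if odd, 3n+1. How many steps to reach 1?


1516 → 758 → 379 → 1138 → 569 → 1708 → 854 → 427 → 1282 → 641 → 1924 → 962 → 481 → 1444 → 722 → 361 → 1084 → 542 → 271 → 814 → 407 → 1222 → 611 → 1834 → 917 → 2752 → 1376 → 688 → 344 → 172 → 86 → 43 → 130 → 65 → 196 → 98 → 49 → 148 → 74 → 37 → 112 → 56 → 28 → 14 → 7 → 22 → 11 → 34 → 17 → 52 → 26 → 13 → 40 → 20 → 10 → 5 → 16 → 8 → 4 → 2 → 1
Total steps = 60

60 steps


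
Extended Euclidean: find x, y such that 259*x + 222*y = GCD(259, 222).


Tabular extended Euclidean (each row: r = 259*s + 222*t):
r=259, s=1, t=0
r=222, s=0, t=1
q=1: r=37, s=1, t=-1   [259*(1) + 222*(-1) = 37]
q=6: r=0, s=-6, t=7   [259*(-6) + 222*(7) = 0]
GCD = 37; from the row with r=37: x=1, y=-1
Check: 259*(1) + 222*(-1) = 259 - 222 = 37

GCD = 37, x = 1, y = -1


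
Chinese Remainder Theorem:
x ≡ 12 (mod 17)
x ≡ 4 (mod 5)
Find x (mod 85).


M = 17*5 = 85
M1 = M/17 = 5, M2 = M/5 = 17
M1^(-1) mod 17 = 7, M2^(-1) mod 5 = 3
x = 12*5*7 + 4*17*3 = 624
624 mod 85 = 29
Check: 29 mod 17 = 12 ✓, 29 mod 5 = 4 ✓

x ≡ 29 (mod 85)


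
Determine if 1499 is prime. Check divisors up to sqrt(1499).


Check divisors up to sqrt(1499) = 38.7169
No divisors found.
1499 is prime.

Yes, 1499 is prime
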